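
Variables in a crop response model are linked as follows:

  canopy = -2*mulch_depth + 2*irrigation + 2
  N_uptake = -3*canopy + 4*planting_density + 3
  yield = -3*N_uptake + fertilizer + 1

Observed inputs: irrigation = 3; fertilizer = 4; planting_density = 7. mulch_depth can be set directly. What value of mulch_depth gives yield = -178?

Substituting into the canopy equation gives canopy = -2*mulch_depth + 8.
This gives N_uptake = 6*mulch_depth + 7.
Substituting into the yield equation gives yield = -18*mulch_depth - 16.
Solve -18*mulch_depth - 16 = -178: mulch_depth = (-178 + 16) / -18 = 9.

mulch_depth = 9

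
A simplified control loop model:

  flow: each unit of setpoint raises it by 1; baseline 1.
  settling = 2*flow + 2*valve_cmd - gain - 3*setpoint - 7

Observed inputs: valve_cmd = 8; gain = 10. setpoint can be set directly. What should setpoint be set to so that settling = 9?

Substituting into the settling equation gives settling = -setpoint + 1.
Solve -setpoint + 1 = 9: setpoint = (9 - 1) / -1 = -8.

setpoint = -8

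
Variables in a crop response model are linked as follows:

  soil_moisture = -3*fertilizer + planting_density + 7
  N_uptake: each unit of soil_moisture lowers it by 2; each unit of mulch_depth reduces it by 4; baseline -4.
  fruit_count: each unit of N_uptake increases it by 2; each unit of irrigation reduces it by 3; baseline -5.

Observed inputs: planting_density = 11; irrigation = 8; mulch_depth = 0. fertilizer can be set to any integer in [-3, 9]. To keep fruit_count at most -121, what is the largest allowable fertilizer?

fertilizer = -1

Substituting into the soil_moisture equation gives soil_moisture = -3*fertilizer + 18.
So N_uptake = 6*fertilizer - 40.
Substituting into the fruit_count equation gives fruit_count = 12*fertilizer - 109.
Require 12*fertilizer - 109 ≤ -121, so fertilizer ≤ -1.
The largest integer in [-3, 9] satisfying this is -1.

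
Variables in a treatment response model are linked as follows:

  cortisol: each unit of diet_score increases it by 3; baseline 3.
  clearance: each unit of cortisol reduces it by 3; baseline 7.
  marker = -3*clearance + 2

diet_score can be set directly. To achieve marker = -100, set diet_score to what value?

Substituting into the clearance equation gives clearance = -9*diet_score - 2.
Substituting into the marker equation gives marker = 27*diet_score + 8.
Solve 27*diet_score + 8 = -100: diet_score = (-100 - 8) / 27 = -4.

diet_score = -4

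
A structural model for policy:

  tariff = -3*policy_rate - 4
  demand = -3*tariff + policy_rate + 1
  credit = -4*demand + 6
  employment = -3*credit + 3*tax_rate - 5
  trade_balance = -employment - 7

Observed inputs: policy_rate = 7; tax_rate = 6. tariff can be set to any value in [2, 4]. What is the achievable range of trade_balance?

-26 to 46

Intervening on tariff fixes its value directly, overriding its dependence on policy_rate.
Substituting into the demand equation gives demand = -3*tariff + 8.
credit becomes 12*tariff - 26.
Substituting into the employment equation gives employment = -36*tariff + 91.
So trade_balance = 36*tariff - 98.
Linear in tariff, so extremes are at the endpoints: tariff = 2 gives trade_balance = -26; tariff = 4 gives trade_balance = 46.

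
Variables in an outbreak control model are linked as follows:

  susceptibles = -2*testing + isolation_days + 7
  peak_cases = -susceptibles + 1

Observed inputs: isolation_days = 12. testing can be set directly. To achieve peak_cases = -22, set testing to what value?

Substituting into the susceptibles equation gives susceptibles = -2*testing + 19.
Substituting into the peak_cases equation gives peak_cases = 2*testing - 18.
Solve 2*testing - 18 = -22: testing = (-22 + 18) / 2 = -2.

testing = -2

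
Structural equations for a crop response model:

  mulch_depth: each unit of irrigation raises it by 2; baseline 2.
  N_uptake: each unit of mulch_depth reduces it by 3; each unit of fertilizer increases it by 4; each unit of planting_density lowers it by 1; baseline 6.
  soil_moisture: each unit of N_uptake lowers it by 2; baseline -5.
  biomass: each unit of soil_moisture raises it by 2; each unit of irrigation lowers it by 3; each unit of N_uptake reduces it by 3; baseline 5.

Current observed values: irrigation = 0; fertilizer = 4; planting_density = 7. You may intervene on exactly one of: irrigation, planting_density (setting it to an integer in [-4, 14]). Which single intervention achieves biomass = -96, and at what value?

set planting_density = 3

Intervening on irrigation: biomass = 39*irrigation - 68. Reaching -96 requires irrigation = -28/39, not an integer.
Intervening on planting_density: with other inputs at their observed values, biomass = 7*planting_density - 117. Solving for -96 gives planting_density = 3, within [-4, 14].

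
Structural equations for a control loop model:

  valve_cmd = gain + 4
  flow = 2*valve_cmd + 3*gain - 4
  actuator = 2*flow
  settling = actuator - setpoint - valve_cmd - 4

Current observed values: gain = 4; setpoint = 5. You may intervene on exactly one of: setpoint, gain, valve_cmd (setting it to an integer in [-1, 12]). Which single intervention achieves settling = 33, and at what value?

Intervening on setpoint: with other inputs at their observed values, settling = -setpoint + 36. Solving for 33 gives setpoint = 3, within [-1, 12].
Intervening on gain: settling = 9*gain - 5. Reaching 33 requires gain = 38/9, not an integer.
Intervening on valve_cmd: settling = 3*valve_cmd + 7. Reaching 33 requires valve_cmd = 26/3, not an integer.

set setpoint = 3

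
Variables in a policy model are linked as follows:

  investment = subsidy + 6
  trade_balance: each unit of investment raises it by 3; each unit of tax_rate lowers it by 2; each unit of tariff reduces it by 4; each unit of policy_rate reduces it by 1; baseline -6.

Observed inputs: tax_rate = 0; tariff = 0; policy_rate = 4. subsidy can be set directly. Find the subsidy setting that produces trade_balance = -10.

Substituting into the trade_balance equation gives trade_balance = 3*subsidy + 8.
Solve 3*subsidy + 8 = -10: subsidy = (-10 - 8) / 3 = -6.

subsidy = -6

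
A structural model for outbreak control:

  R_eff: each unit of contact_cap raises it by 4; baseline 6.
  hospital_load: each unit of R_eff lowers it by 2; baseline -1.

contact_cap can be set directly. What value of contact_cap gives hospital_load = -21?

contact_cap = 1

Substituting into the hospital_load equation gives hospital_load = -8*contact_cap - 13.
Solve -8*contact_cap - 13 = -21: contact_cap = (-21 + 13) / -8 = 1.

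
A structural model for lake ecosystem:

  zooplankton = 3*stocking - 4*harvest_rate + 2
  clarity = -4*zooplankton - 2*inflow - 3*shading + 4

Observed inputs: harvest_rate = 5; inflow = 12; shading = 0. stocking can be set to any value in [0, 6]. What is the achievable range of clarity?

Substituting into the zooplankton equation gives zooplankton = 3*stocking - 18.
Substituting into the clarity equation gives clarity = -12*stocking + 52.
Linear in stocking, so extremes are at the endpoints: stocking = 0 gives clarity = 52; stocking = 6 gives clarity = -20.

-20 to 52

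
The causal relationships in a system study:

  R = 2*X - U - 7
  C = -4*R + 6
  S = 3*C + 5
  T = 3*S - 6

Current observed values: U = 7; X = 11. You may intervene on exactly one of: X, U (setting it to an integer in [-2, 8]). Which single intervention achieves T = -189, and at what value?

Intervening on X: T = -72*X + 567. Reaching -189 requires X = 21/2, not an integer.
Intervening on U: with other inputs at their observed values, T = 36*U - 477. Solving for -189 gives U = 8, within [-2, 8].

set U = 8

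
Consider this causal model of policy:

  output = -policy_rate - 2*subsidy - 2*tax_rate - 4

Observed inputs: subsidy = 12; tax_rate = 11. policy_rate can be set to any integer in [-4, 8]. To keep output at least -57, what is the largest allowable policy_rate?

Substituting into the output equation gives output = -policy_rate - 50.
Require -policy_rate - 50 ≥ -57, so policy_rate ≤ 7.
The largest integer in [-4, 8] satisfying this is 7.

policy_rate = 7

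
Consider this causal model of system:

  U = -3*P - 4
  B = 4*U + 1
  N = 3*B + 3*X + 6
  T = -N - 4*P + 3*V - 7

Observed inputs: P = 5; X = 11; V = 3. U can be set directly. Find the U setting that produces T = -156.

Intervening on U fixes its value directly, overriding its dependence on P.
Substituting into the N equation gives N = 12*U + 42.
T becomes -12*U - 60.
Solve -12*U - 60 = -156: U = (-156 + 60) / -12 = 8.

U = 8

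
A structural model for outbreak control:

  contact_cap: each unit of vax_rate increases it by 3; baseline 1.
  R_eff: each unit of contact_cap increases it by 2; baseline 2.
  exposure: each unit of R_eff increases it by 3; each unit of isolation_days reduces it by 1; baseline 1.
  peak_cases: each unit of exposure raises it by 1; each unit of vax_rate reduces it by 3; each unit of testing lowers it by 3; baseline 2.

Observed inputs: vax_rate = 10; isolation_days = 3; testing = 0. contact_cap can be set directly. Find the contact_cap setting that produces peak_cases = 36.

contact_cap = 10

Intervening on contact_cap fixes its value directly, overriding its dependence on vax_rate.
Substituting into the exposure equation gives exposure = 6*contact_cap + 4.
This gives peak_cases = 6*contact_cap - 24.
Solve 6*contact_cap - 24 = 36: contact_cap = (36 + 24) / 6 = 10.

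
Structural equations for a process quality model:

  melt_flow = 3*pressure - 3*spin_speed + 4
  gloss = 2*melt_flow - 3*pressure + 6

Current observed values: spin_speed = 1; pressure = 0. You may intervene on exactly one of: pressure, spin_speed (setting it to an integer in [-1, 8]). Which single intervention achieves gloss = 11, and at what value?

Intervening on pressure: with other inputs at their observed values, gloss = 3*pressure + 8. Solving for 11 gives pressure = 1, within [-1, 8].
Intervening on spin_speed: gloss = -6*spin_speed + 14. Reaching 11 requires spin_speed = 1/2, not an integer.

set pressure = 1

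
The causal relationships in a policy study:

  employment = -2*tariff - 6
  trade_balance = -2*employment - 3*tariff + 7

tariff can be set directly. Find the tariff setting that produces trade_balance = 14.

tariff = -5

Substituting into the trade_balance equation gives trade_balance = tariff + 19.
Solve tariff + 19 = 14: tariff = (14 - 19) / 1 = -5.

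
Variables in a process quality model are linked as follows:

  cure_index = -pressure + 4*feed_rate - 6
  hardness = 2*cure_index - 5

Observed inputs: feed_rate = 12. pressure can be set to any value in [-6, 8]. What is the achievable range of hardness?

Substituting into the cure_index equation gives cure_index = -pressure + 42.
hardness becomes -2*pressure + 79.
Linear in pressure, so extremes are at the endpoints: pressure = -6 gives hardness = 91; pressure = 8 gives hardness = 63.

63 to 91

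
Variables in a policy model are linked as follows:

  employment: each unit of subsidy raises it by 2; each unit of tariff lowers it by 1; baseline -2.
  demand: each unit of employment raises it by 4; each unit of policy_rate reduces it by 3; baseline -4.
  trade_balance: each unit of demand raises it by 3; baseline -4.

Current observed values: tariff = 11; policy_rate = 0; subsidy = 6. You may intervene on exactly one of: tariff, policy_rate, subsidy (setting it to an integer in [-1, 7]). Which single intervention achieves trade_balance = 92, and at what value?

Intervening on tariff: with other inputs at their observed values, trade_balance = -12*tariff + 104. Solving for 92 gives tariff = 1, within [-1, 7].
Intervening on policy_rate: trade_balance = -9*policy_rate - 28. Reaching 92 requires policy_rate = -40/3, not an integer.
Intervening on subsidy: trade_balance = 24*subsidy - 172. Reaching 92 requires subsidy = 11, outside [-1, 7].

set tariff = 1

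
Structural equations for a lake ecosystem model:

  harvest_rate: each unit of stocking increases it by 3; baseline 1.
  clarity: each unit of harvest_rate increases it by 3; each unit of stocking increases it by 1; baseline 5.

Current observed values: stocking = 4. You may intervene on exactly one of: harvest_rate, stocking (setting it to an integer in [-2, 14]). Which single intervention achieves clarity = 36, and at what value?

set harvest_rate = 9

Intervening on harvest_rate: with other inputs at their observed values, clarity = 3*harvest_rate + 9. Solving for 36 gives harvest_rate = 9, within [-2, 14].
Intervening on stocking: clarity = 10*stocking + 8. Reaching 36 requires stocking = 14/5, not an integer.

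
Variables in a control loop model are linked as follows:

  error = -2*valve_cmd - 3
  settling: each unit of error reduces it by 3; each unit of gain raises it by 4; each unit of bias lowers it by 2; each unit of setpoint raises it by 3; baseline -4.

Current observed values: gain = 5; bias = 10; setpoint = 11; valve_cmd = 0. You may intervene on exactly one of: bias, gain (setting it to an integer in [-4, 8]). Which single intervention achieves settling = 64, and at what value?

Intervening on bias: with other inputs at their observed values, settling = -2*bias + 58. Solving for 64 gives bias = -3, within [-4, 8].
Intervening on gain: settling = 4*gain + 18. Reaching 64 requires gain = 23/2, not an integer.

set bias = -3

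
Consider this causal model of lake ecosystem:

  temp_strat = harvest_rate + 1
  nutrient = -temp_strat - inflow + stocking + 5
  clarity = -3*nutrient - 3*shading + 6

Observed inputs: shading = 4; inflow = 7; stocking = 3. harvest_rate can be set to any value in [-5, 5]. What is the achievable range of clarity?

Substituting into the nutrient equation gives nutrient = -harvest_rate.
Substituting into the clarity equation gives clarity = 3*harvest_rate - 6.
Linear in harvest_rate, so extremes are at the endpoints: harvest_rate = -5 gives clarity = -21; harvest_rate = 5 gives clarity = 9.

-21 to 9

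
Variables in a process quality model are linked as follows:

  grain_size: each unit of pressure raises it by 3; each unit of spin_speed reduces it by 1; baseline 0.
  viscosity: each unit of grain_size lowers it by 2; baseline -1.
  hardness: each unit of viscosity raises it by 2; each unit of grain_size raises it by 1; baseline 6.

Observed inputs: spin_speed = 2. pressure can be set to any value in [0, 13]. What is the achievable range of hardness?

Substituting into the grain_size equation gives grain_size = 3*pressure - 2.
Substituting into the viscosity equation gives viscosity = -6*pressure + 3.
Substituting into the hardness equation gives hardness = -9*pressure + 10.
Linear in pressure, so extremes are at the endpoints: pressure = 0 gives hardness = 10; pressure = 13 gives hardness = -107.

-107 to 10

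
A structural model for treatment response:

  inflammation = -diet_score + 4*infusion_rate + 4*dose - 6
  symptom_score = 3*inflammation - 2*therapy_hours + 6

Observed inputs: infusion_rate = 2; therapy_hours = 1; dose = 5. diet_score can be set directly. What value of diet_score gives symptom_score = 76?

Substituting into the inflammation equation gives inflammation = -diet_score + 22.
symptom_score becomes -3*diet_score + 70.
Solve -3*diet_score + 70 = 76: diet_score = (76 - 70) / -3 = -2.

diet_score = -2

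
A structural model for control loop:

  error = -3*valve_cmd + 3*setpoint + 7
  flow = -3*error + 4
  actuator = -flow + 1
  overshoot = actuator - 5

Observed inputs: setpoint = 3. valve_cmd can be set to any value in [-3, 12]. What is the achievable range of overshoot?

-68 to 67

Substituting into the error equation gives error = -3*valve_cmd + 16.
So flow = 9*valve_cmd - 44.
Substituting into the actuator equation gives actuator = -9*valve_cmd + 45.
So overshoot = -9*valve_cmd + 40.
Linear in valve_cmd, so extremes are at the endpoints: valve_cmd = -3 gives overshoot = 67; valve_cmd = 12 gives overshoot = -68.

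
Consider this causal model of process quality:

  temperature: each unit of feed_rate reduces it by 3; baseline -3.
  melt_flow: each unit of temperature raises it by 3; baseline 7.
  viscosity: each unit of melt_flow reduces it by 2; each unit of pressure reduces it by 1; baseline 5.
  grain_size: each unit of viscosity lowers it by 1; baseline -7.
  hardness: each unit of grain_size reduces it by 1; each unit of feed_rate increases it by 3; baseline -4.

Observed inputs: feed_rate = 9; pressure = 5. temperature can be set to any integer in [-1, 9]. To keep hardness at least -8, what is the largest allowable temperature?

temperature = 4

Intervening on temperature fixes its value directly, overriding its dependence on feed_rate.
Substituting into the viscosity equation gives viscosity = -6*temperature - 14.
grain_size becomes 6*temperature + 7.
Substituting into the hardness equation gives hardness = -6*temperature + 16.
Require -6*temperature + 16 ≥ -8, so temperature ≤ 4.
The largest integer in [-1, 9] satisfying this is 4.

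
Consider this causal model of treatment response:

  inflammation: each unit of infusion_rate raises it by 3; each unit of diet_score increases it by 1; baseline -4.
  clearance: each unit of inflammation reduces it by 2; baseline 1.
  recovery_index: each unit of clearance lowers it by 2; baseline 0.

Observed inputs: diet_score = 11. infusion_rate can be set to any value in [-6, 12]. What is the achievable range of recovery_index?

Substituting into the inflammation equation gives inflammation = 3*infusion_rate + 7.
So clearance = -6*infusion_rate - 13.
So recovery_index = 12*infusion_rate + 26.
Linear in infusion_rate, so extremes are at the endpoints: infusion_rate = -6 gives recovery_index = -46; infusion_rate = 12 gives recovery_index = 170.

-46 to 170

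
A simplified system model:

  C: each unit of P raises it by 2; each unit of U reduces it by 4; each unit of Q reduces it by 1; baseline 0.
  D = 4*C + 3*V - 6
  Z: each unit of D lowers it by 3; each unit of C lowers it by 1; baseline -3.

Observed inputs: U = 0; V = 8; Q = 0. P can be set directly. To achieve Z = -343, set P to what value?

Substituting into the C equation gives C = 2*P.
This gives D = 8*P + 18.
Substituting into the Z equation gives Z = -26*P - 57.
Solve -26*P - 57 = -343: P = (-343 + 57) / -26 = 11.

P = 11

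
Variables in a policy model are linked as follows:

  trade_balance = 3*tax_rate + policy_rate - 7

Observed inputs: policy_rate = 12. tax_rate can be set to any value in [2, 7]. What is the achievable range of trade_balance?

11 to 26

Substituting into the trade_balance equation gives trade_balance = 3*tax_rate + 5.
Linear in tax_rate, so extremes are at the endpoints: tax_rate = 2 gives trade_balance = 11; tax_rate = 7 gives trade_balance = 26.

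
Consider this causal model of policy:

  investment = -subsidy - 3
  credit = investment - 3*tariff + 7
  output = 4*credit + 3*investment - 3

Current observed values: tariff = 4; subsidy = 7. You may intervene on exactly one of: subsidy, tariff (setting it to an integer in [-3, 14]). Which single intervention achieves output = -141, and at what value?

Intervening on subsidy: output = -7*subsidy - 44. Reaching -141 requires subsidy = 97/7, not an integer.
Intervening on tariff: with other inputs at their observed values, output = -12*tariff - 45. Solving for -141 gives tariff = 8, within [-3, 14].

set tariff = 8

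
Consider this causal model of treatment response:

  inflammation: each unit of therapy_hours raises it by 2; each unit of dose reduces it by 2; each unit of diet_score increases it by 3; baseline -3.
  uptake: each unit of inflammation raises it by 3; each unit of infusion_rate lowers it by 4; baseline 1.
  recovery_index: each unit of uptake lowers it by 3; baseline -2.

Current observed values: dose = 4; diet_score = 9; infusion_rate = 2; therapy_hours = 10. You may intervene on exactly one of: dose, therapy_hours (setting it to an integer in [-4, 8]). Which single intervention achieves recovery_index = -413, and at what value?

set dose = -2

Intervening on dose: with other inputs at their observed values, recovery_index = 18*dose - 377. Solving for -413 gives dose = -2, within [-4, 8].
Intervening on therapy_hours: recovery_index = -18*therapy_hours - 125. Reaching -413 requires therapy_hours = 16, outside [-4, 8].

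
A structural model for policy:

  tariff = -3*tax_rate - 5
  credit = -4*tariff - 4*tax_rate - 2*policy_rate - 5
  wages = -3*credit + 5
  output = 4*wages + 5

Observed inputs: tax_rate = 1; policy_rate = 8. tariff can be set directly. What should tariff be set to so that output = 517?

tariff = 4

Intervening on tariff fixes its value directly, overriding its dependence on tax_rate.
Substituting into the credit equation gives credit = -4*tariff - 25.
Substituting into the wages equation gives wages = 12*tariff + 80.
output becomes 48*tariff + 325.
Solve 48*tariff + 325 = 517: tariff = (517 - 325) / 48 = 4.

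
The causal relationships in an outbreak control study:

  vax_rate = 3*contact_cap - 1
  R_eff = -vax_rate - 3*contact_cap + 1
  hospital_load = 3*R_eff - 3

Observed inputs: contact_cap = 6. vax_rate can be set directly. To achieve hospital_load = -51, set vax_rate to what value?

vax_rate = -1

Intervening on vax_rate fixes its value directly, overriding its dependence on contact_cap.
Substituting into the R_eff equation gives R_eff = -vax_rate - 17.
hospital_load becomes -3*vax_rate - 54.
Solve -3*vax_rate - 54 = -51: vax_rate = (-51 + 54) / -3 = -1.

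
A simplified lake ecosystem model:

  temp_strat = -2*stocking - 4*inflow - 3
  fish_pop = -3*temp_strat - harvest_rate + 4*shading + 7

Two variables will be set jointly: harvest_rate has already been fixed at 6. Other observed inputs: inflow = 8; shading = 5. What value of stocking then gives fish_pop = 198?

With harvest_rate held at 6:
Substituting into the temp_strat equation gives temp_strat = -2*stocking - 35.
This gives fish_pop = 6*stocking + 126.
Solve 6*stocking + 126 = 198: stocking = (198 - 126) / 6 = 12.

stocking = 12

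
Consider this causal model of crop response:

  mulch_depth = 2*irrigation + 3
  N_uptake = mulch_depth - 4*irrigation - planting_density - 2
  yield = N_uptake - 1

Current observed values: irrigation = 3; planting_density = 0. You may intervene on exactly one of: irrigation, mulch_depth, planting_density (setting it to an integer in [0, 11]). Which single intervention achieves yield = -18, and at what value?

Intervening on irrigation: with other inputs at their observed values, yield = -2*irrigation. Solving for -18 gives irrigation = 9, within [0, 11].
Intervening on mulch_depth: yield = mulch_depth - 15. Reaching -18 requires mulch_depth = -3, outside [0, 11].
Intervening on planting_density: yield = -planting_density - 6. Reaching -18 requires planting_density = 12, outside [0, 11].

set irrigation = 9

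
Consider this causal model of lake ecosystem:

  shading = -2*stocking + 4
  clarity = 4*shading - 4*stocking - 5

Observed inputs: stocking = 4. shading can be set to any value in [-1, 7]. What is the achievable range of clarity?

-25 to 7

Intervening on shading fixes its value directly, overriding its dependence on stocking.
Substituting into the clarity equation gives clarity = 4*shading - 21.
Linear in shading, so extremes are at the endpoints: shading = -1 gives clarity = -25; shading = 7 gives clarity = 7.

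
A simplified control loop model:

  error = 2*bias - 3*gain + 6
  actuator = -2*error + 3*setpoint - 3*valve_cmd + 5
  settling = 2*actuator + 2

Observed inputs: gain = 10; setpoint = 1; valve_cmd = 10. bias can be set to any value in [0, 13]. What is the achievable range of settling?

Substituting into the error equation gives error = 2*bias - 24.
Substituting into the actuator equation gives actuator = -4*bias + 26.
Substituting into the settling equation gives settling = -8*bias + 54.
Linear in bias, so extremes are at the endpoints: bias = 0 gives settling = 54; bias = 13 gives settling = -50.

-50 to 54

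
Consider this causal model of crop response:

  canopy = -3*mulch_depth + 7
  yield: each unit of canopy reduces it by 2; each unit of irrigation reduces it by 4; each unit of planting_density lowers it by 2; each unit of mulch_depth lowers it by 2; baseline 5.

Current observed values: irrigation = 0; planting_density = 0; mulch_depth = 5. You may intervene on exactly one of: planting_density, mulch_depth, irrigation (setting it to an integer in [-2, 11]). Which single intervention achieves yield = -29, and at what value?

Intervening on planting_density: yield = -2*planting_density + 11. Reaching -29 requires planting_density = 20, outside [-2, 11].
Intervening on mulch_depth: yield = 4*mulch_depth - 9. Reaching -29 requires mulch_depth = -5, outside [-2, 11].
Intervening on irrigation: with other inputs at their observed values, yield = -4*irrigation + 11. Solving for -29 gives irrigation = 10, within [-2, 11].

set irrigation = 10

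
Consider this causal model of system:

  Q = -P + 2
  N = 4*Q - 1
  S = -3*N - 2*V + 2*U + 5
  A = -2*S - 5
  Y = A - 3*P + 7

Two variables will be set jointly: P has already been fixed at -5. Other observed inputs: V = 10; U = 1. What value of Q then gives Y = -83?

With P held at -5:
Intervening on Q fixes its value directly, overriding its dependence on P.
Substituting into the S equation gives S = -12*Q - 10.
Substituting into the A equation gives A = 24*Q + 15.
So Y = 24*Q + 37.
Solve 24*Q + 37 = -83: Q = (-83 - 37) / 24 = -5.

Q = -5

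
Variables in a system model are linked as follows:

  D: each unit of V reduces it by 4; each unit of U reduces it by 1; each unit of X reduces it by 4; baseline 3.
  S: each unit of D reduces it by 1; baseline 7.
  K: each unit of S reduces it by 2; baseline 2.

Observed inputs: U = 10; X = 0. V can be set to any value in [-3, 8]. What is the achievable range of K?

Substituting into the D equation gives D = -4*V - 7.
Substituting into the S equation gives S = 4*V + 14.
Substituting into the K equation gives K = -8*V - 26.
Linear in V, so extremes are at the endpoints: V = -3 gives K = -2; V = 8 gives K = -90.

-90 to -2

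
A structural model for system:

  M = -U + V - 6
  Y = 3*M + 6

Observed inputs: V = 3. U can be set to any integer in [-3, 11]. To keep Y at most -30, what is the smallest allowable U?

Substituting into the M equation gives M = -U - 3.
Y becomes -3*U - 3.
Require -3*U - 3 ≤ -30, so U ≥ 9.
The smallest integer in [-3, 11] satisfying this is 9.

U = 9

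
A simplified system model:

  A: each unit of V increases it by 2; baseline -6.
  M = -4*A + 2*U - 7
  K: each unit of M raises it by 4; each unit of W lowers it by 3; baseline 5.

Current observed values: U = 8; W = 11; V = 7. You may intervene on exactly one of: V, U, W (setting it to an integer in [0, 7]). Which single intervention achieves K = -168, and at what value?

Intervening on V: K = -32*V + 104. Reaching -168 requires V = 17/2, not an integer.
Intervening on U: with other inputs at their observed values, K = 8*U - 184. Solving for -168 gives U = 2, within [0, 7].
Intervening on W: K = -3*W - 87. Reaching -168 requires W = 27, outside [0, 7].

set U = 2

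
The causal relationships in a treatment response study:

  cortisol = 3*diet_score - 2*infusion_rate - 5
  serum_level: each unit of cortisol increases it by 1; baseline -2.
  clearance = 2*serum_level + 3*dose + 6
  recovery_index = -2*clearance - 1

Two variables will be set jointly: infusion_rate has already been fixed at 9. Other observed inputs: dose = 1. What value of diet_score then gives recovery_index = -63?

With infusion_rate held at 9:
Substituting into the cortisol equation gives cortisol = 3*diet_score - 23.
So serum_level = 3*diet_score - 25.
Substituting into the clearance equation gives clearance = 6*diet_score - 41.
This gives recovery_index = -12*diet_score + 81.
Solve -12*diet_score + 81 = -63: diet_score = (-63 - 81) / -12 = 12.

diet_score = 12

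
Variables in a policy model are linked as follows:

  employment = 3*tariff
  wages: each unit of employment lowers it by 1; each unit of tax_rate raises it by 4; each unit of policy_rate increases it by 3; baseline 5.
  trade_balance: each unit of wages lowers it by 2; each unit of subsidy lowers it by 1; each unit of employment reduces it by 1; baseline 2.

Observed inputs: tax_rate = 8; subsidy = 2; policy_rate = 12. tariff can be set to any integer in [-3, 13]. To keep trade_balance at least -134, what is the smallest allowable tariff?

Substituting into the wages equation gives wages = -3*tariff + 73.
Substituting into the trade_balance equation gives trade_balance = 3*tariff - 146.
Require 3*tariff - 146 ≥ -134, so tariff ≥ 4.
The smallest integer in [-3, 13] satisfying this is 4.

tariff = 4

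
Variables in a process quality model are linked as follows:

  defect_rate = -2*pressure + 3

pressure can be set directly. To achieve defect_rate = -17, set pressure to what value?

pressure = 10

Solve -2*pressure + 3 = -17: pressure = (-17 - 3) / -2 = 10.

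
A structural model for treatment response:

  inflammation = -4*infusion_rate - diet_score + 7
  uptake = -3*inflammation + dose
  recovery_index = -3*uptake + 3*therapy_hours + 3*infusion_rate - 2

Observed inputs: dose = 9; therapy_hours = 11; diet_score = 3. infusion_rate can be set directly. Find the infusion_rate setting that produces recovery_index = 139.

infusion_rate = -3

Substituting into the inflammation equation gives inflammation = -4*infusion_rate + 4.
This gives uptake = 12*infusion_rate - 3.
Substituting into the recovery_index equation gives recovery_index = -33*infusion_rate + 40.
Solve -33*infusion_rate + 40 = 139: infusion_rate = (139 - 40) / -33 = -3.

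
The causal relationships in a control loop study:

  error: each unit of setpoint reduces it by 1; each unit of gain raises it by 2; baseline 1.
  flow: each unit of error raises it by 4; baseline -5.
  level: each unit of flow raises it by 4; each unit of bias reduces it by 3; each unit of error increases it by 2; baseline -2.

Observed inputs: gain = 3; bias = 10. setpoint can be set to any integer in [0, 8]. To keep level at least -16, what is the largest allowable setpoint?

setpoint = 5

Substituting into the error equation gives error = -setpoint + 7.
Substituting into the flow equation gives flow = -4*setpoint + 23.
Substituting into the level equation gives level = -18*setpoint + 74.
Require -18*setpoint + 74 ≥ -16, so setpoint ≤ 5.
The largest integer in [0, 8] satisfying this is 5.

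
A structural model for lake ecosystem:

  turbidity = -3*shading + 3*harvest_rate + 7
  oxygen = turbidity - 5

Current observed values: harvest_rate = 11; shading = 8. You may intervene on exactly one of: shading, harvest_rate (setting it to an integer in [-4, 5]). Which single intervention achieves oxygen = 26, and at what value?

set shading = 3

Intervening on shading: with other inputs at their observed values, oxygen = -3*shading + 35. Solving for 26 gives shading = 3, within [-4, 5].
Intervening on harvest_rate: oxygen = 3*harvest_rate - 22. Reaching 26 requires harvest_rate = 16, outside [-4, 5].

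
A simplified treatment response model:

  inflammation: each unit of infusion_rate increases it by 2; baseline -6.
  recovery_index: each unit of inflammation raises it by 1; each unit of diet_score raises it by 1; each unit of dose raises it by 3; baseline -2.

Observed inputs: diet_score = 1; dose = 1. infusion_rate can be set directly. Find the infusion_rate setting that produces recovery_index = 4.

infusion_rate = 4

Substituting into the recovery_index equation gives recovery_index = 2*infusion_rate - 4.
Solve 2*infusion_rate - 4 = 4: infusion_rate = (4 + 4) / 2 = 4.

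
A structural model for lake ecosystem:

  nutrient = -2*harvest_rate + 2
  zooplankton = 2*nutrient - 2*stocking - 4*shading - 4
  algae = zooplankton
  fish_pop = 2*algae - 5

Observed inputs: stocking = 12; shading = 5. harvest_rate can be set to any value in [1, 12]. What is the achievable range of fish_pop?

Substituting into the zooplankton equation gives zooplankton = -4*harvest_rate - 44.
This gives algae = -4*harvest_rate - 44.
fish_pop becomes -8*harvest_rate - 93.
Linear in harvest_rate, so extremes are at the endpoints: harvest_rate = 1 gives fish_pop = -101; harvest_rate = 12 gives fish_pop = -189.

-189 to -101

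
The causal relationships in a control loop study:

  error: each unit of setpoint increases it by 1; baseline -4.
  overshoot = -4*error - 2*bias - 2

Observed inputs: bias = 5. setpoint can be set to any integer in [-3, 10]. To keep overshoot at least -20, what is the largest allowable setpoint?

setpoint = 6

Substituting into the overshoot equation gives overshoot = -4*setpoint + 4.
Require -4*setpoint + 4 ≥ -20, so setpoint ≤ 6.
The largest integer in [-3, 10] satisfying this is 6.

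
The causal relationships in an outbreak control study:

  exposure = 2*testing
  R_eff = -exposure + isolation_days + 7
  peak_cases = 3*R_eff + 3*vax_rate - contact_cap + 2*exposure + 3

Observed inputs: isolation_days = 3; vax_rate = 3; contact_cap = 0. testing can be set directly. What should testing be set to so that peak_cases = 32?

testing = 5

Substituting into the R_eff equation gives R_eff = -2*testing + 10.
Substituting into the peak_cases equation gives peak_cases = -2*testing + 42.
Solve -2*testing + 42 = 32: testing = (32 - 42) / -2 = 5.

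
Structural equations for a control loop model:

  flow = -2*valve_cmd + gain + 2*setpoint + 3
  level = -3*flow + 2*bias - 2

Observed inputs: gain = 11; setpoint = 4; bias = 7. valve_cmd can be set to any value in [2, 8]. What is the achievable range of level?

Substituting into the flow equation gives flow = -2*valve_cmd + 22.
So level = 6*valve_cmd - 54.
Linear in valve_cmd, so extremes are at the endpoints: valve_cmd = 2 gives level = -42; valve_cmd = 8 gives level = -6.

-42 to -6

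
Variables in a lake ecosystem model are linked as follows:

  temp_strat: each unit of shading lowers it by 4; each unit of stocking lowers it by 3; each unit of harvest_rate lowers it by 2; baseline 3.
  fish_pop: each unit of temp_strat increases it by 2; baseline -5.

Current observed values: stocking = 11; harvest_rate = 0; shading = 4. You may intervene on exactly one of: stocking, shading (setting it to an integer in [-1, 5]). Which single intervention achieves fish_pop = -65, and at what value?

Intervening on stocking: fish_pop = -6*stocking - 31. Reaching -65 requires stocking = 17/3, not an integer.
Intervening on shading: with other inputs at their observed values, fish_pop = -8*shading - 65. Solving for -65 gives shading = 0, within [-1, 5].

set shading = 0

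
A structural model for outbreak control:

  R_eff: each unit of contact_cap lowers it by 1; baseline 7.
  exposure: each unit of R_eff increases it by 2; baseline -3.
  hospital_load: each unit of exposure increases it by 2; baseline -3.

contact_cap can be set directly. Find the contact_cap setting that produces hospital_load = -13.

contact_cap = 8

Substituting into the exposure equation gives exposure = -2*contact_cap + 11.
This gives hospital_load = -4*contact_cap + 19.
Solve -4*contact_cap + 19 = -13: contact_cap = (-13 - 19) / -4 = 8.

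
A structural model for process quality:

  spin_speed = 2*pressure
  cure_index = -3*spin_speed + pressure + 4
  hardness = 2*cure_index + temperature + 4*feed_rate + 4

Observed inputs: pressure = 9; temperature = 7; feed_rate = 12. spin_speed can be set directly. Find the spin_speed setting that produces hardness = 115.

spin_speed = -5

Intervening on spin_speed fixes its value directly, overriding its dependence on pressure.
Substituting into the cure_index equation gives cure_index = -3*spin_speed + 13.
This gives hardness = -6*spin_speed + 85.
Solve -6*spin_speed + 85 = 115: spin_speed = (115 - 85) / -6 = -5.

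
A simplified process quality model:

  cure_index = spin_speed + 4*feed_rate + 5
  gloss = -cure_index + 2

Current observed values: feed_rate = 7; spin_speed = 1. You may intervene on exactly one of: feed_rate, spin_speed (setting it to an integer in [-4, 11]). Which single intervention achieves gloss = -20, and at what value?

set feed_rate = 4

Intervening on feed_rate: with other inputs at their observed values, gloss = -4*feed_rate - 4. Solving for -20 gives feed_rate = 4, within [-4, 11].
Intervening on spin_speed: gloss = -spin_speed - 31. Reaching -20 requires spin_speed = -11, outside [-4, 11].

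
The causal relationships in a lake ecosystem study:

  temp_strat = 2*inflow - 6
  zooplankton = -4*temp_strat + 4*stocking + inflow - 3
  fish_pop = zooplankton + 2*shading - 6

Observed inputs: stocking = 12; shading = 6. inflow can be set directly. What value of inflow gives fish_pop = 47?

Substituting into the zooplankton equation gives zooplankton = -7*inflow + 69.
Substituting into the fish_pop equation gives fish_pop = -7*inflow + 75.
Solve -7*inflow + 75 = 47: inflow = (47 - 75) / -7 = 4.

inflow = 4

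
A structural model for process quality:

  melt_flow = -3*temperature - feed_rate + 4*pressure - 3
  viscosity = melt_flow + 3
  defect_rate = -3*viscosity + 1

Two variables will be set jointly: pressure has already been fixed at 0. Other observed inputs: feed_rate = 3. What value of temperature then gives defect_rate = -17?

With pressure held at 0:
Substituting into the melt_flow equation gives melt_flow = -3*temperature - 6.
Substituting into the viscosity equation gives viscosity = -3*temperature - 3.
defect_rate becomes 9*temperature + 10.
Solve 9*temperature + 10 = -17: temperature = (-17 - 10) / 9 = -3.

temperature = -3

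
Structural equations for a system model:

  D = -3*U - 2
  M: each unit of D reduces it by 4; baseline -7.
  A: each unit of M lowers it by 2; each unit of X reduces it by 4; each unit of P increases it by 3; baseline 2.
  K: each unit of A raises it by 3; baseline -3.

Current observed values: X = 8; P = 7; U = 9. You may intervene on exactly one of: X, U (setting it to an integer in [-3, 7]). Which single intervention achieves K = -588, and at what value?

set X = 0

Intervening on X: with other inputs at their observed values, K = -12*X - 588. Solving for -588 gives X = 0, within [-3, 7].
Intervening on U: K = -72*U - 36. Reaching -588 requires U = 23/3, not an integer.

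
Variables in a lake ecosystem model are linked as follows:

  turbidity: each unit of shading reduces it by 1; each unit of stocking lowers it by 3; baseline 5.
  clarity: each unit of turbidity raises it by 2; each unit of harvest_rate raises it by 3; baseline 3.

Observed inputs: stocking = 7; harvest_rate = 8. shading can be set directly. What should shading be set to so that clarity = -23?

Substituting into the turbidity equation gives turbidity = -shading - 16.
Substituting into the clarity equation gives clarity = -2*shading - 5.
Solve -2*shading - 5 = -23: shading = (-23 + 5) / -2 = 9.

shading = 9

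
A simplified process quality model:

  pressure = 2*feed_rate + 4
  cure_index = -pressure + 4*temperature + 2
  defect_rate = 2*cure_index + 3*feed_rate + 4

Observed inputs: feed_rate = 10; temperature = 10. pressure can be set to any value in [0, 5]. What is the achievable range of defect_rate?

108 to 118

Intervening on pressure fixes its value directly, overriding its dependence on feed_rate.
Substituting into the cure_index equation gives cure_index = -pressure + 42.
Substituting into the defect_rate equation gives defect_rate = -2*pressure + 118.
Linear in pressure, so extremes are at the endpoints: pressure = 0 gives defect_rate = 118; pressure = 5 gives defect_rate = 108.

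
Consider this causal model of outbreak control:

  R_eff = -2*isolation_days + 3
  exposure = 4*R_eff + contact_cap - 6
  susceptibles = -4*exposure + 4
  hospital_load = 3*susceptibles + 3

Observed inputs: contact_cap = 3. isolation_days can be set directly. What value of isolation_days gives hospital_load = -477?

isolation_days = -4

Substituting into the exposure equation gives exposure = -8*isolation_days + 9.
Substituting into the susceptibles equation gives susceptibles = 32*isolation_days - 32.
This gives hospital_load = 96*isolation_days - 93.
Solve 96*isolation_days - 93 = -477: isolation_days = (-477 + 93) / 96 = -4.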